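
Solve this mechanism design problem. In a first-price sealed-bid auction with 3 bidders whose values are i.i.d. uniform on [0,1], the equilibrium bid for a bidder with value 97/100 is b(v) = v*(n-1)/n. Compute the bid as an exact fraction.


Step 1: The symmetric BNE bidding function is b(v) = v * (n-1) / n
Step 2: Substitute v = 97/100 and n = 3
Step 3: b = 97/100 * 2/3
Step 4: b = 97/150

97/150


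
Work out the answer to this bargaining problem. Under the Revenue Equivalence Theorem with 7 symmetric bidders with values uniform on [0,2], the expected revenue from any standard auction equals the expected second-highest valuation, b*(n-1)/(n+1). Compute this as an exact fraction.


Step 1: By Revenue Equivalence, expected revenue = b*(n-1)/(n+1)
Step 2: Substituting n = 7, b = 2
Step 3: Revenue = 2*(7-1)/(7+1) = 2*6/8
Step 4: Revenue = 12/8 = 3/2

3/2


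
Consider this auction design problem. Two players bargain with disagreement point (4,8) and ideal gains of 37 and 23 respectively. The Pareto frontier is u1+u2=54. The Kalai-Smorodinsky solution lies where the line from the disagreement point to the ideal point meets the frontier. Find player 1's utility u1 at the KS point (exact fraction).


Step 1: At the KS point, (u1-d1)/r1 = (u2-d2)/r2 = t and u1+u2 = 54
Step 2: u1 = d1 + r1*t and u2 = d2 + r2*t, so (d1 + r1*t) + (d2 + r2*t) = 54
Step 3: t = (54 - 4 - 8)/(37 + 23) = 42/60 = 7/10
Step 4: u1 = d1 + r1*t = 4 + 37 * 7/10 = 299/10
Step 5: (Check: u2 = d2 + r2*t = 241/10; u1+u2 = 299/10 + 241/10 = 54, on the frontier.)

299/10


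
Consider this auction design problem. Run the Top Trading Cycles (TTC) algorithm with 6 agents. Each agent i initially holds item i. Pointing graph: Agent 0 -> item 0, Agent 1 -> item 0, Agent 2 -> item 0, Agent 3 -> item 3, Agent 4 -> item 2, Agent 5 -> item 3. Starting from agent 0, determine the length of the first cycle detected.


Step 1: Trace the pointer graph from agent 0: 0 -> 0
Step 2: A cycle is detected when we revisit agent 0
Step 3: The cycle is: 0 -> 0
Step 4: Cycle length = 1

1


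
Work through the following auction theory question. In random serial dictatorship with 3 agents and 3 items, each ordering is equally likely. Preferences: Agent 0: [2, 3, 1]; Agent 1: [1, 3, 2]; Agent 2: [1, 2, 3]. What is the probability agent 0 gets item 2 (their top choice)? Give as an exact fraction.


Step 1: Agent 0 wants item 2
Step 2: There are 6 possible orderings of agents
Step 3: In 5 orderings, agent 0 gets item 2
Step 4: Probability = 5/6

5/6


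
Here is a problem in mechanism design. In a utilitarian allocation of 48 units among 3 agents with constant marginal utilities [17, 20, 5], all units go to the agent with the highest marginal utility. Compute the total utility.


Step 1: The marginal utilities are [17, 20, 5]
Step 2: The highest marginal utility is 20
Step 3: All 48 units go to that agent
Step 4: Total utility = 20 * 48 = 960

960


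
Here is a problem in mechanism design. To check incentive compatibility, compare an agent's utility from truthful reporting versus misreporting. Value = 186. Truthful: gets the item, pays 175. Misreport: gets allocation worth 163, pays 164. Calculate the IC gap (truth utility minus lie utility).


Step 1: U(truth) = value - payment = 186 - 175 = 11
Step 2: U(lie) = allocation - payment = 163 - 164 = -1
Step 3: IC gap = 11 - (-1) = 12

12


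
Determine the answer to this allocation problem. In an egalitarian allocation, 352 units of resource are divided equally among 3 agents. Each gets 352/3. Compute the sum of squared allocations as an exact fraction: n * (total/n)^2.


Step 1: Each agent's share = 352/3
Step 2: Square of each share = (352/3)^2 = 123904/9
Step 3: Sum of squares = 3 * 123904/9 = 123904/3

123904/3


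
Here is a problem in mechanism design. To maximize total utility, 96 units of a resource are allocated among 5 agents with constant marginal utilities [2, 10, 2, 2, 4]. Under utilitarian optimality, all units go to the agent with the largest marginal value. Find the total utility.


Step 1: The marginal utilities are [2, 10, 2, 2, 4]
Step 2: The highest marginal utility is 10
Step 3: All 96 units go to that agent
Step 4: Total utility = 10 * 96 = 960

960


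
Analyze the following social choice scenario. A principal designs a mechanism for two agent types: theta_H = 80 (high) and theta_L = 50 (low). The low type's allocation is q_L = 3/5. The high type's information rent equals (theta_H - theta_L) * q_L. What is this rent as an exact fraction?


Step 1: theta_H - theta_L = 80 - 50 = 30
Step 2: Information rent = (theta_H - theta_L) * q_L
Step 3: = 30 * 3/5
Step 4: = 18

18


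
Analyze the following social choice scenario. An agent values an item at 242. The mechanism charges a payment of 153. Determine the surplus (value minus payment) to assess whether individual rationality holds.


Step 1: Surplus = value - payment = 242 - 153 = 89
Step 2: IR is satisfied (surplus >= 0)

89


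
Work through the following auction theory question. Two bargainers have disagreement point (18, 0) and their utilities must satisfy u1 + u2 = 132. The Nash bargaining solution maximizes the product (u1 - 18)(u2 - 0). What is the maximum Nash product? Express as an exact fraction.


Step 1: The Nash solution splits surplus symmetrically above the disagreement point
Step 2: u1 = (total + d1 - d2)/2 = (132 + 18 - 0)/2 = 75
Step 3: u2 = (total - d1 + d2)/2 = (132 - 18 + 0)/2 = 57
Step 4: Nash product = (75 - 18) * (57 - 0)
Step 5: = 57 * 57 = 3249

3249


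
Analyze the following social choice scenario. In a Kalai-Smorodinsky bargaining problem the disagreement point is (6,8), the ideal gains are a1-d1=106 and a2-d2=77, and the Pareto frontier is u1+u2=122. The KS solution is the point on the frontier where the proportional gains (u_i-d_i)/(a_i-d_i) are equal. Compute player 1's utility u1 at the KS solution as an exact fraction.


Step 1: At the KS point, (u1-d1)/r1 = (u2-d2)/r2 = t and u1+u2 = 122
Step 2: u1 = d1 + r1*t and u2 = d2 + r2*t, so (d1 + r1*t) + (d2 + r2*t) = 122
Step 3: t = (122 - 6 - 8)/(106 + 77) = 108/183 = 36/61
Step 4: u1 = d1 + r1*t = 6 + 106 * 36/61 = 4182/61
Step 5: (Check: u2 = d2 + r2*t = 3260/61; u1+u2 = 4182/61 + 3260/61 = 122, on the frontier.)

4182/61


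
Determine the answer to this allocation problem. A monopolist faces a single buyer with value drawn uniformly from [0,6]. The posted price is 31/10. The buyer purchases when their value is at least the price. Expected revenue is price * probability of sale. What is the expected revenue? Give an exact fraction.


Step 1: Posted price r = 31/10, value support [0,6]
Step 2: P(v >= r) = (6 - 31/10)/6 = 29/60
Step 3: Expected revenue = r * P(v >= r) = 31/10 * 29/60
Step 4: Revenue = 899/600

899/600


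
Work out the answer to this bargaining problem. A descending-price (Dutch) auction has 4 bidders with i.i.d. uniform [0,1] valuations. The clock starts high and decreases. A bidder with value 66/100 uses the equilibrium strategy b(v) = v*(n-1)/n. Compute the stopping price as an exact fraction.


Step 1: Dutch auctions are strategically equivalent to first-price auctions
Step 2: The equilibrium bid is b(v) = v*(n-1)/n
Step 3: b = 33/50 * 3/4
Step 4: b = 99/200

99/200


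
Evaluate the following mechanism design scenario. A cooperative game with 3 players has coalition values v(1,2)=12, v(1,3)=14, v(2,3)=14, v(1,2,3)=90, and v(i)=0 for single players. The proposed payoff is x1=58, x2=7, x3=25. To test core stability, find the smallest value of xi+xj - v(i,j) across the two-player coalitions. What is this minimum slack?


Step 1: Slack for coalition (1,2): x1+x2 - v12 = 65 - 12 = 53
Step 2: Slack for coalition (1,3): x1+x3 - v13 = 83 - 14 = 69
Step 3: Slack for coalition (2,3): x2+x3 - v23 = 32 - 14 = 18
Step 4: Minimum slack = min(53, 69, 18) = 18, attained by (2,3); no pair can gain by deviating, so the allocation is in the core

18


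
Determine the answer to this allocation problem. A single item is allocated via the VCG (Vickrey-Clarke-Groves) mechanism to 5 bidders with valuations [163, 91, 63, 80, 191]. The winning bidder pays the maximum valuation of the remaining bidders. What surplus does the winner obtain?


Step 1: The winner is the agent with the highest value: agent 4 with value 191
Step 2: Values of other agents: [163, 91, 63, 80]
Step 3: VCG payment = max of others' values = 163
Step 4: Surplus = 191 - 163 = 28

28


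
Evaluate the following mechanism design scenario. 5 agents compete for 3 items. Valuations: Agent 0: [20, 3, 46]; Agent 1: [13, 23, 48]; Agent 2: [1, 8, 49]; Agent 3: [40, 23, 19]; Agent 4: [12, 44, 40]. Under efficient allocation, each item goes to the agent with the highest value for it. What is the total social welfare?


Step 1: For each item, find the maximum value among all agents.
Step 2: Item 0 -> Agent 3 (value 40)
Step 3: Item 1 -> Agent 4 (value 44)
Step 4: Item 2 -> Agent 2 (value 49)
Step 5: Total welfare = 40 + 44 + 49 = 133

133


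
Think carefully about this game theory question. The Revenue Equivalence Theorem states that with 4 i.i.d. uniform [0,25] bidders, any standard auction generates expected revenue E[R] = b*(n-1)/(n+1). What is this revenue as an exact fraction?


Step 1: By Revenue Equivalence, expected revenue = b*(n-1)/(n+1)
Step 2: Substituting n = 4, b = 25
Step 3: Revenue = 25*(4-1)/(4+1) = 25*3/5
Step 4: Revenue = 75/5 = 15

15


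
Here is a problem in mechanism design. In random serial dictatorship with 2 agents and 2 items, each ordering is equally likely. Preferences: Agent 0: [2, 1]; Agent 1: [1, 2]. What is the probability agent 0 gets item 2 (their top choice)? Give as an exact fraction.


Step 1: Agent 0 wants item 2
Step 2: There are 2 possible orderings of agents
Step 3: In 2 orderings, agent 0 gets item 2
Step 4: Probability = 2/2 = 1

1


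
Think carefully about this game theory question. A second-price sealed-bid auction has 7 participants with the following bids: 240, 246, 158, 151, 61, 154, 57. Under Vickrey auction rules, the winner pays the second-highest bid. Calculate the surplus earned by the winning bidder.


Step 1: Sort bids in descending order: 246, 240, 158, 154, 151, 61, 57
Step 2: The winning bid is the highest: 246
Step 3: The payment equals the second-highest bid: 240
Step 4: Surplus = winner's bid - payment = 246 - 240 = 6

6


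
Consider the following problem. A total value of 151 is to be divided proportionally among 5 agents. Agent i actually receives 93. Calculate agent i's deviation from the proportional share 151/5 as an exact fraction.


Step 1: Proportional share = 151/5
Step 2: Agent's actual allocation = 93
Step 3: Excess = 93 - 151/5 = 314/5

314/5


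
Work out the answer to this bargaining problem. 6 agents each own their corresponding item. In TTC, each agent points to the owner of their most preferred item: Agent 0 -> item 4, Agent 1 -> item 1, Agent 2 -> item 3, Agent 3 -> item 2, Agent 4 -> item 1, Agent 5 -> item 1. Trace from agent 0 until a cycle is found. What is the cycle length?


Step 1: Trace the pointer graph from agent 0: 0 -> 4 -> 1 -> 1
Step 2: A cycle is detected when we revisit agent 1
Step 3: The cycle is: 1 -> 1
Step 4: Cycle length = 1

1


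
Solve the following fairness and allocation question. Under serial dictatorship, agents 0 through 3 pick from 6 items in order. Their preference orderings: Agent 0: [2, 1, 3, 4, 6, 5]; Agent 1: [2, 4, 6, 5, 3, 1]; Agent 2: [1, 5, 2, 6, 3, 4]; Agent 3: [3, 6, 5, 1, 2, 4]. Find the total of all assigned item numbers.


Step 1: Agent 0 picks item 2
Step 2: Agent 1 picks item 4
Step 3: Agent 2 picks item 1
Step 4: Agent 3 picks item 3
Step 5: Sum = 2 + 4 + 1 + 3 = 10

10


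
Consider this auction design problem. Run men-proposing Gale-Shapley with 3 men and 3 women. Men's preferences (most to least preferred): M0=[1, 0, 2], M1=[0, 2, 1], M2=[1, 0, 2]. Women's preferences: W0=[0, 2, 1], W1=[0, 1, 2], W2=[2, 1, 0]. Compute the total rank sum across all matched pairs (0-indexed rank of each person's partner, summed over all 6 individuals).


Step 1: Run Gale-Shapley (men propose, women hold best offer):
  M0 proposes to W1; she accepts
  M1 proposes to W0; she accepts
  M2 proposes to W1; rejected
  M2 proposes to W0; she switches from M1
  M1 proposes to W2; she accepts
Step 2: Final matching: W0-M2, W1-M0, W2-M1
Step 3: 0-indexed ranks (man's rank of his match, then woman's): 1 + 1 + 0 + 0 + 1 + 1
Step 4: Total rank sum = 4

4


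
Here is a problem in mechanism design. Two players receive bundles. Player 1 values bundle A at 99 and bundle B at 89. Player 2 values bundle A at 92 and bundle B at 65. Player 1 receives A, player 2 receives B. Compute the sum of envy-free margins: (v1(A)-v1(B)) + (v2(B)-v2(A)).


Step 1: Player 1's margin = v1(A) - v1(B) = 99 - 89 = 10
Step 2: Player 2's margin = v2(B) - v2(A) = 65 - 92 = -27
Step 3: Total margin = 10 + -27 = -17

-17


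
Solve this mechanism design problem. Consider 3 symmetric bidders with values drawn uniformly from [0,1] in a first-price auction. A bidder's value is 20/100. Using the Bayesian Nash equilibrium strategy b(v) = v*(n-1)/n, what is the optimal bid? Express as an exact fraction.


Step 1: The symmetric BNE bidding function is b(v) = v * (n-1) / n
Step 2: Substitute v = 1/5 and n = 3
Step 3: b = 1/5 * 2/3
Step 4: b = 2/15

2/15


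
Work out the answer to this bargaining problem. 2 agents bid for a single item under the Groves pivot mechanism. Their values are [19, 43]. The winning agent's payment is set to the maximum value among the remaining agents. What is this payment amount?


Step 1: The efficient winner is agent 1 with value 43
Step 2: Other agents' values: [19]
Step 3: Pivot payment = max(others) = 19
Step 4: The winner pays 19

19


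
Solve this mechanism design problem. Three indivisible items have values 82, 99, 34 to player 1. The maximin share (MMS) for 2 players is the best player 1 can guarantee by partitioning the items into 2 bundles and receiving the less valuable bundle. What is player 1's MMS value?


Step 1: Item values = 82, 99, 34
Step 2: Enumerate all 2-bundle partitions and take the smaller bundle:
  Partition 1: {82} vs {99,34} -> bundles 82, 133; min = 82
  Partition 2: {99} vs {82,34} -> bundles 99, 116; min = 99
  Partition 3: {34} vs {82,99} -> bundles 34, 181; min = 34
Step 3: MMS = max(82, 99, 34) = 99

99


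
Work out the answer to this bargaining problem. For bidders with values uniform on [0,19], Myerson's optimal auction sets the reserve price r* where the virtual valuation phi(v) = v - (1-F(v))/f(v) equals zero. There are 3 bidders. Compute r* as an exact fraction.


Step 1: For U[0,19], F(v) = v/19 and f(v) = 1/19
Step 2: phi(v) = v - (1 - v/19)/(1/19) = v - (19 - v) = 2v - 19
Step 3: Set phi(r*) = 0: 2r* - 19 = 0
Step 4: r* = 19/2 (the number of bidders n = 3 does not enter)

19/2


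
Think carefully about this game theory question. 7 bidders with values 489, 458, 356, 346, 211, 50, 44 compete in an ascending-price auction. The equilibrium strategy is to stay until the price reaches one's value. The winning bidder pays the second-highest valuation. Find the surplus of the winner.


Step 1: Identify the highest value: 489
Step 2: Identify the second-highest value: 458
Step 3: The final price = second-highest value = 458
Step 4: Surplus = 489 - 458 = 31

31


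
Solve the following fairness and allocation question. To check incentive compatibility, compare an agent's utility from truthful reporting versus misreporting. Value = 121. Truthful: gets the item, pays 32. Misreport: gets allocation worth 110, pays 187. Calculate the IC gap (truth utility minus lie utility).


Step 1: U(truth) = value - payment = 121 - 32 = 89
Step 2: U(lie) = allocation - payment = 110 - 187 = -77
Step 3: IC gap = 89 - (-77) = 166

166


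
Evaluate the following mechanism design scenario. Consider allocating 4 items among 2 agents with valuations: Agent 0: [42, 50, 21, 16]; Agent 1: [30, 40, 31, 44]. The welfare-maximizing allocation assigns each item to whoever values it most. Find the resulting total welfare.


Step 1: For each item, find the maximum value among all agents.
Step 2: Item 0 -> Agent 0 (value 42)
Step 3: Item 1 -> Agent 0 (value 50)
Step 4: Item 2 -> Agent 1 (value 31)
Step 5: Item 3 -> Agent 1 (value 44)
Step 6: Total welfare = 42 + 50 + 31 + 44 = 167

167


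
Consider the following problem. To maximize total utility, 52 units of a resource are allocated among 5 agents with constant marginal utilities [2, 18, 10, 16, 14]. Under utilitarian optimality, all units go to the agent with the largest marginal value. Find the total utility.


Step 1: The marginal utilities are [2, 18, 10, 16, 14]
Step 2: The highest marginal utility is 18
Step 3: All 52 units go to that agent
Step 4: Total utility = 18 * 52 = 936

936


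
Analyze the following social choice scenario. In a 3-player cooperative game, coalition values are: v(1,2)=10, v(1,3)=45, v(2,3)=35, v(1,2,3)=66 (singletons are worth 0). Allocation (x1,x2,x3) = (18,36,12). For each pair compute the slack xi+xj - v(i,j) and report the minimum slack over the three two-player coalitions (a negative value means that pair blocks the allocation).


Step 1: Slack for coalition (1,2): x1+x2 - v12 = 54 - 10 = 44
Step 2: Slack for coalition (1,3): x1+x3 - v13 = 30 - 45 = -15
Step 3: Slack for coalition (2,3): x2+x3 - v23 = 48 - 35 = 13
Step 4: Minimum slack = min(44, -15, 13) = -15, attained by (1,3); coalition (1,3) can block (slack < 0), so the allocation is not in the core

-15


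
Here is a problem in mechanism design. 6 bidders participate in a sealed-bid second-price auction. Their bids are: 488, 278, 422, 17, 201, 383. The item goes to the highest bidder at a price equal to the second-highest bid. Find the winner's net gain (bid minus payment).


Step 1: Sort bids in descending order: 488, 422, 383, 278, 201, 17
Step 2: The winning bid is the highest: 488
Step 3: The payment equals the second-highest bid: 422
Step 4: Surplus = winner's bid - payment = 488 - 422 = 66

66


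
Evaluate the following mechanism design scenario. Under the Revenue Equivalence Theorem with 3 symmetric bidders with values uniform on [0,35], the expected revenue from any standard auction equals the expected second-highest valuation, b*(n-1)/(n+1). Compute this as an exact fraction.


Step 1: By Revenue Equivalence, expected revenue = b*(n-1)/(n+1)
Step 2: Substituting n = 3, b = 35
Step 3: Revenue = 35*(3-1)/(3+1) = 35*2/4
Step 4: Revenue = 70/4 = 35/2

35/2


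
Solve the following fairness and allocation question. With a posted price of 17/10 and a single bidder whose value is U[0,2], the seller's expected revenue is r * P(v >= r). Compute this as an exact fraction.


Step 1: Posted price r = 17/10, value support [0,2]
Step 2: P(v >= r) = (2 - 17/10)/2 = 3/20
Step 3: Expected revenue = r * P(v >= r) = 17/10 * 3/20
Step 4: Revenue = 51/200

51/200


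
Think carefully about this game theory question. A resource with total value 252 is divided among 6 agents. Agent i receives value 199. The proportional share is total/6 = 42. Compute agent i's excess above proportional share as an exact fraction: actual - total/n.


Step 1: Proportional share = 252/6 = 42
Step 2: Agent's actual allocation = 199
Step 3: Excess = 199 - 42 = 157

157


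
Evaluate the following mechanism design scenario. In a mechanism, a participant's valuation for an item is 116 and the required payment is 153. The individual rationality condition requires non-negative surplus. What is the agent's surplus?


Step 1: Surplus = value - payment = 116 - 153 = -37
Step 2: IR is violated (surplus < 0)

-37


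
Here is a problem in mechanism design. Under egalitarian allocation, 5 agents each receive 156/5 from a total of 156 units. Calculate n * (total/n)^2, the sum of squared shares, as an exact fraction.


Step 1: Each agent's share = 156/5
Step 2: Square of each share = (156/5)^2 = 24336/25
Step 3: Sum of squares = 5 * 24336/25 = 24336/5

24336/5


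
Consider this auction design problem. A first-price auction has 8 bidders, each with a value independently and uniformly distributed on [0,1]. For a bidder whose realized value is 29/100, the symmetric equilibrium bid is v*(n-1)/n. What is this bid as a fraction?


Step 1: The symmetric BNE bidding function is b(v) = v * (n-1) / n
Step 2: Substitute v = 29/100 and n = 8
Step 3: b = 29/100 * 7/8
Step 4: b = 203/800

203/800


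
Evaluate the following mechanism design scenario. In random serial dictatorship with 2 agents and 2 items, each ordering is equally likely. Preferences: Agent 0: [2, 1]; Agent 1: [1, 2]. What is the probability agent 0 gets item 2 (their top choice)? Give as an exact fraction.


Step 1: Agent 0 wants item 2
Step 2: There are 2 possible orderings of agents
Step 3: In 2 orderings, agent 0 gets item 2
Step 4: Probability = 2/2 = 1

1


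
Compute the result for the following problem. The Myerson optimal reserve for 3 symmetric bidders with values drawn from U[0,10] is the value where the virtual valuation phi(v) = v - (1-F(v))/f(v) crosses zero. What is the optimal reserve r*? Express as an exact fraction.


Step 1: For U[0,10], F(v) = v/10 and f(v) = 1/10
Step 2: phi(v) = v - (1 - v/10)/(1/10) = v - (10 - v) = 2v - 10
Step 3: Set phi(r*) = 0: 2r* - 10 = 0
Step 4: r* = 10/2 = 5 (the number of bidders n = 3 does not enter)

5


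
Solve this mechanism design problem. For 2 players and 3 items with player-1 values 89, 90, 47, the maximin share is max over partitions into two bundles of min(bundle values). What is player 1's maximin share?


Step 1: Item values = 89, 90, 47
Step 2: Enumerate all 2-bundle partitions and take the smaller bundle:
  Partition 1: {89} vs {90,47} -> bundles 89, 137; min = 89
  Partition 2: {90} vs {89,47} -> bundles 90, 136; min = 90
  Partition 3: {47} vs {89,90} -> bundles 47, 179; min = 47
Step 3: MMS = max(89, 90, 47) = 90

90


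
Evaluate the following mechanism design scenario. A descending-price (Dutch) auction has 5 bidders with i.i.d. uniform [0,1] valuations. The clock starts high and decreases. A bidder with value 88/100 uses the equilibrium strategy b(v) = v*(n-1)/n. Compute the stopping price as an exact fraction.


Step 1: Dutch auctions are strategically equivalent to first-price auctions
Step 2: The equilibrium bid is b(v) = v*(n-1)/n
Step 3: b = 22/25 * 4/5
Step 4: b = 88/125

88/125


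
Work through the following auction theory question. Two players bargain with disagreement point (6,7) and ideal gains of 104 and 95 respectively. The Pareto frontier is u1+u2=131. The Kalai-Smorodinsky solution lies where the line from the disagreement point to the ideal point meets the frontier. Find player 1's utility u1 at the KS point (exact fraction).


Step 1: At the KS point, (u1-d1)/r1 = (u2-d2)/r2 = t and u1+u2 = 131
Step 2: u1 = d1 + r1*t and u2 = d2 + r2*t, so (d1 + r1*t) + (d2 + r2*t) = 131
Step 3: t = (131 - 6 - 7)/(104 + 95) = 118/199
Step 4: u1 = d1 + r1*t = 6 + 104 * 118/199 = 13466/199
Step 5: (Check: u2 = d2 + r2*t = 12603/199; u1+u2 = 13466/199 + 12603/199 = 131, on the frontier.)

13466/199


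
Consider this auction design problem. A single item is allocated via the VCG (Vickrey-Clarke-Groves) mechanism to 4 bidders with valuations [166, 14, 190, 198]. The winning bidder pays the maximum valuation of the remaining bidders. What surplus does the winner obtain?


Step 1: The winner is the agent with the highest value: agent 3 with value 198
Step 2: Values of other agents: [166, 14, 190]
Step 3: VCG payment = max of others' values = 190
Step 4: Surplus = 198 - 190 = 8

8


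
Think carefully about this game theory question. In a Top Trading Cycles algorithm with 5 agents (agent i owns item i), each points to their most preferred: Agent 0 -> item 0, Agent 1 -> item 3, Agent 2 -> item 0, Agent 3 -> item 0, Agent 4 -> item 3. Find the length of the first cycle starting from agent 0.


Step 1: Trace the pointer graph from agent 0: 0 -> 0
Step 2: A cycle is detected when we revisit agent 0
Step 3: The cycle is: 0 -> 0
Step 4: Cycle length = 1

1


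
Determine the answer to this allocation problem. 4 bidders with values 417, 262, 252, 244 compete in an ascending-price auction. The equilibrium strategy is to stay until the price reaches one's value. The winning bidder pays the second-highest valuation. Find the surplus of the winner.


Step 1: Identify the highest value: 417
Step 2: Identify the second-highest value: 262
Step 3: The final price = second-highest value = 262
Step 4: Surplus = 417 - 262 = 155

155


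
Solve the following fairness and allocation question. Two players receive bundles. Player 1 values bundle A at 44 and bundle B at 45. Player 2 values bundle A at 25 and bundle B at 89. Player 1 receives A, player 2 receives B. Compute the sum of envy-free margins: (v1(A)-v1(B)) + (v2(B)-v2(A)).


Step 1: Player 1's margin = v1(A) - v1(B) = 44 - 45 = -1
Step 2: Player 2's margin = v2(B) - v2(A) = 89 - 25 = 64
Step 3: Total margin = -1 + 64 = 63

63


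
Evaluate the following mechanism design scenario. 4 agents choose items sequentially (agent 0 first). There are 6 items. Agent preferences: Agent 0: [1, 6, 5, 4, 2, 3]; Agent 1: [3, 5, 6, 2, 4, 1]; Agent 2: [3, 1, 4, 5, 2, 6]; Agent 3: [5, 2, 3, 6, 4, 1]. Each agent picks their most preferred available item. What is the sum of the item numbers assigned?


Step 1: Agent 0 picks item 1
Step 2: Agent 1 picks item 3
Step 3: Agent 2 picks item 4
Step 4: Agent 3 picks item 5
Step 5: Sum = 1 + 3 + 4 + 5 = 13

13


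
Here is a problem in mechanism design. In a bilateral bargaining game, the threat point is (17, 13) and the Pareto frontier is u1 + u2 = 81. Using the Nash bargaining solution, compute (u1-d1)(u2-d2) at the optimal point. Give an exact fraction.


Step 1: The Nash solution splits surplus symmetrically above the disagreement point
Step 2: u1 = (total + d1 - d2)/2 = (81 + 17 - 13)/2 = 85/2
Step 3: u2 = (total - d1 + d2)/2 = (81 - 17 + 13)/2 = 77/2
Step 4: Nash product = (85/2 - 17) * (77/2 - 13)
Step 5: = 51/2 * 51/2 = 2601/4

2601/4


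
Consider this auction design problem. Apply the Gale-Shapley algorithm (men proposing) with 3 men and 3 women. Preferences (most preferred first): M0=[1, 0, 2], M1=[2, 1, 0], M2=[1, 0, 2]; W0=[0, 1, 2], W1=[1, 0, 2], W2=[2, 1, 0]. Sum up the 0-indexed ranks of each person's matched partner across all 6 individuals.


Step 1: Run Gale-Shapley (men propose, women hold best offer):
  M0 proposes to W1; she accepts
  M1 proposes to W2; she accepts
  M2 proposes to W1; rejected
  M2 proposes to W0; she accepts
Step 2: Final matching: W0-M2, W1-M0, W2-M1
Step 3: 0-indexed ranks (man's rank of his match, then woman's): 1 + 2 + 0 + 1 + 0 + 1
Step 4: Total rank sum = 5

5


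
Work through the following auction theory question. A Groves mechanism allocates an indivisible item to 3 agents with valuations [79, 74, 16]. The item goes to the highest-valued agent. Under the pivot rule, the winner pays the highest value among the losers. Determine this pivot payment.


Step 1: The efficient winner is agent 0 with value 79
Step 2: Other agents' values: [74, 16]
Step 3: Pivot payment = max(others) = 74
Step 4: The winner pays 74

74


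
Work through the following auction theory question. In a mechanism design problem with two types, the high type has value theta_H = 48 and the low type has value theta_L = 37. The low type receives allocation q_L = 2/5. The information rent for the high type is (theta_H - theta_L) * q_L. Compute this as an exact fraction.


Step 1: theta_H - theta_L = 48 - 37 = 11
Step 2: Information rent = (theta_H - theta_L) * q_L
Step 3: = 11 * 2/5
Step 4: = 22/5

22/5


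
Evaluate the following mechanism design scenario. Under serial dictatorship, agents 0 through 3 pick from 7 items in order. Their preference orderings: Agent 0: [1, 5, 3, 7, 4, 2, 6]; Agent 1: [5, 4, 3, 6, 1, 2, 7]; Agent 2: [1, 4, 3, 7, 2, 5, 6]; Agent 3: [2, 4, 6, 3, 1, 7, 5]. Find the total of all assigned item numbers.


Step 1: Agent 0 picks item 1
Step 2: Agent 1 picks item 5
Step 3: Agent 2 picks item 4
Step 4: Agent 3 picks item 2
Step 5: Sum = 1 + 5 + 4 + 2 = 12

12


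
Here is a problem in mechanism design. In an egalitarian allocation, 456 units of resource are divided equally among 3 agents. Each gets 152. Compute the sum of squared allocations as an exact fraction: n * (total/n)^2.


Step 1: Each agent's share = 456/3 = 152
Step 2: Square of each share = (152)^2 = 23104
Step 3: Sum of squares = 3 * 23104 = 69312

69312


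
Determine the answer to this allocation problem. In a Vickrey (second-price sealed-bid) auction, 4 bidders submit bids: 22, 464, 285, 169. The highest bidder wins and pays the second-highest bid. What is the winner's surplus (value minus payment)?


Step 1: Sort bids in descending order: 464, 285, 169, 22
Step 2: The winning bid is the highest: 464
Step 3: The payment equals the second-highest bid: 285
Step 4: Surplus = winner's bid - payment = 464 - 285 = 179

179


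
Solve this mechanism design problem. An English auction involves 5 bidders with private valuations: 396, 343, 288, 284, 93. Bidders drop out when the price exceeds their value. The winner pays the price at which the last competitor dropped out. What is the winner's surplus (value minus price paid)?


Step 1: Identify the highest value: 396
Step 2: Identify the second-highest value: 343
Step 3: The final price = second-highest value = 343
Step 4: Surplus = 396 - 343 = 53

53


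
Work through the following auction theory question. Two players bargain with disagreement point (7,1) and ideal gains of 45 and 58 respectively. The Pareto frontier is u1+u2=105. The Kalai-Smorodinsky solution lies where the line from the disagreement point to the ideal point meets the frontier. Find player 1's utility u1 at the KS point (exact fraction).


Step 1: At the KS point, (u1-d1)/r1 = (u2-d2)/r2 = t and u1+u2 = 105
Step 2: u1 = d1 + r1*t and u2 = d2 + r2*t, so (d1 + r1*t) + (d2 + r2*t) = 105
Step 3: t = (105 - 7 - 1)/(45 + 58) = 97/103
Step 4: u1 = d1 + r1*t = 7 + 45 * 97/103 = 5086/103
Step 5: (Check: u2 = d2 + r2*t = 5729/103; u1+u2 = 5086/103 + 5729/103 = 105, on the frontier.)

5086/103


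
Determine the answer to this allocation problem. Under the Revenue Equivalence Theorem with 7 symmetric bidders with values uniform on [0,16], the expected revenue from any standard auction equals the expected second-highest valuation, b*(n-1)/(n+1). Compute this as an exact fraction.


Step 1: By Revenue Equivalence, expected revenue = b*(n-1)/(n+1)
Step 2: Substituting n = 7, b = 16
Step 3: Revenue = 16*(7-1)/(7+1) = 16*6/8
Step 4: Revenue = 96/8 = 12

12


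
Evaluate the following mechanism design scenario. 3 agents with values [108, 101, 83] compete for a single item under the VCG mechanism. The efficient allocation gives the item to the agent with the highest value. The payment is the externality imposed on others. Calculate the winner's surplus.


Step 1: The winner is the agent with the highest value: agent 0 with value 108
Step 2: Values of other agents: [101, 83]
Step 3: VCG payment = max of others' values = 101
Step 4: Surplus = 108 - 101 = 7

7


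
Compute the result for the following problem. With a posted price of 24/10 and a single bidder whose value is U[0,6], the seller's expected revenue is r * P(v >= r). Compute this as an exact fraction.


Step 1: Posted price r = 12/5, value support [0,6]
Step 2: P(v >= r) = (6 - 12/5)/6 = 3/5
Step 3: Expected revenue = r * P(v >= r) = 12/5 * 3/5
Step 4: Revenue = 36/25

36/25


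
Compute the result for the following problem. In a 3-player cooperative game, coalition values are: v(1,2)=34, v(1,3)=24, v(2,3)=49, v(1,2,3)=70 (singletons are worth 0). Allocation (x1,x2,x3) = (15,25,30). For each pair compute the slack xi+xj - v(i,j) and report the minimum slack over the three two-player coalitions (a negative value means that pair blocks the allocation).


Step 1: Slack for coalition (1,2): x1+x2 - v12 = 40 - 34 = 6
Step 2: Slack for coalition (1,3): x1+x3 - v13 = 45 - 24 = 21
Step 3: Slack for coalition (2,3): x2+x3 - v23 = 55 - 49 = 6
Step 4: Minimum slack = min(6, 21, 6) = 6, attained by (1,2) and (2,3); no pair can gain by deviating, so the allocation is in the core

6


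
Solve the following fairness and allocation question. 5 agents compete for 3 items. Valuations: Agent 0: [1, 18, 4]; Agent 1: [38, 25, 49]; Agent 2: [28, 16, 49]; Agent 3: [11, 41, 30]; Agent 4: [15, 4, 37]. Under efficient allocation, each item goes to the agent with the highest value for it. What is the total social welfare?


Step 1: For each item, find the maximum value among all agents.
Step 2: Item 0 -> Agent 1 (value 38)
Step 3: Item 1 -> Agent 3 (value 41)
Step 4: Item 2 -> Agent 1 (value 49)
Step 5: Total welfare = 38 + 41 + 49 = 128

128


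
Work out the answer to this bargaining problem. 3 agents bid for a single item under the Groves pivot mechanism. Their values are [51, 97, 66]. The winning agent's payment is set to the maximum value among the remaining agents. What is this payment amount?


Step 1: The efficient winner is agent 1 with value 97
Step 2: Other agents' values: [51, 66]
Step 3: Pivot payment = max(others) = 66
Step 4: The winner pays 66

66


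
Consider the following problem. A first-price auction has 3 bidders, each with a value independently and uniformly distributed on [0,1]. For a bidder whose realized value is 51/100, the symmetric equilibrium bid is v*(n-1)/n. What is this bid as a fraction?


Step 1: The symmetric BNE bidding function is b(v) = v * (n-1) / n
Step 2: Substitute v = 51/100 and n = 3
Step 3: b = 51/100 * 2/3
Step 4: b = 17/50

17/50


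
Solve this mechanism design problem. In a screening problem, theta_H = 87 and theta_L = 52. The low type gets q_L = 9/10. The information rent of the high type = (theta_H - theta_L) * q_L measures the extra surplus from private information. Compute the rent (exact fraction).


Step 1: theta_H - theta_L = 87 - 52 = 35
Step 2: Information rent = (theta_H - theta_L) * q_L
Step 3: = 35 * 9/10
Step 4: = 63/2

63/2


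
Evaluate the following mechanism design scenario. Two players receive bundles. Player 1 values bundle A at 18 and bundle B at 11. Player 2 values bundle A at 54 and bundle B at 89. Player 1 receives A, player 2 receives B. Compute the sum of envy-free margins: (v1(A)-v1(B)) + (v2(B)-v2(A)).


Step 1: Player 1's margin = v1(A) - v1(B) = 18 - 11 = 7
Step 2: Player 2's margin = v2(B) - v2(A) = 89 - 54 = 35
Step 3: Total margin = 7 + 35 = 42

42


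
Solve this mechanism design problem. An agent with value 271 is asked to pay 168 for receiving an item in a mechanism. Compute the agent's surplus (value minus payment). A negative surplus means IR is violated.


Step 1: Surplus = value - payment = 271 - 168 = 103
Step 2: IR is satisfied (surplus >= 0)

103


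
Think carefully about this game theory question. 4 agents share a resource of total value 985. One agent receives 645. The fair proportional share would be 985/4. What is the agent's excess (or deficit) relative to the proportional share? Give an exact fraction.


Step 1: Proportional share = 985/4
Step 2: Agent's actual allocation = 645
Step 3: Excess = 645 - 985/4 = 1595/4

1595/4


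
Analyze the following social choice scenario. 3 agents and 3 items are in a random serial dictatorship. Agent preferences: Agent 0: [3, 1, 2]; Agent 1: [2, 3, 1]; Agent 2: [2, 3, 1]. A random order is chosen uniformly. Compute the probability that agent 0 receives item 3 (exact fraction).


Step 1: Agent 0 wants item 3
Step 2: There are 6 possible orderings of agents
Step 3: In 4 orderings, agent 0 gets item 3
Step 4: Probability = 4/6 = 2/3

2/3


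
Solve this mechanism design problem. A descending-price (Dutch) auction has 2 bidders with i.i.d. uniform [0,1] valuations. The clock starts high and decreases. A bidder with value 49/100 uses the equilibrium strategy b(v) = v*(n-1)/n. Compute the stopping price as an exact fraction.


Step 1: Dutch auctions are strategically equivalent to first-price auctions
Step 2: The equilibrium bid is b(v) = v*(n-1)/n
Step 3: b = 49/100 * 1/2
Step 4: b = 49/200

49/200


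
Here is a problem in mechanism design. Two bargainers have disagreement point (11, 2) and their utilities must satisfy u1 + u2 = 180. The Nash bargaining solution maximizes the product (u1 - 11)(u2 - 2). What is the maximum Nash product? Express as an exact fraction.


Step 1: The Nash solution splits surplus symmetrically above the disagreement point
Step 2: u1 = (total + d1 - d2)/2 = (180 + 11 - 2)/2 = 189/2
Step 3: u2 = (total - d1 + d2)/2 = (180 - 11 + 2)/2 = 171/2
Step 4: Nash product = (189/2 - 11) * (171/2 - 2)
Step 5: = 167/2 * 167/2 = 27889/4

27889/4


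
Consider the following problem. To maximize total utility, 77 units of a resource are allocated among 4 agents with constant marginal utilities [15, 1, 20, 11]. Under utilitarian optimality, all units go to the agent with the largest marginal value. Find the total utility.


Step 1: The marginal utilities are [15, 1, 20, 11]
Step 2: The highest marginal utility is 20
Step 3: All 77 units go to that agent
Step 4: Total utility = 20 * 77 = 1540

1540


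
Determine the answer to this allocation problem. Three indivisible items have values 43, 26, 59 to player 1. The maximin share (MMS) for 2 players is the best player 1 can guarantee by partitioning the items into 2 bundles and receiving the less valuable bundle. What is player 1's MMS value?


Step 1: Item values = 43, 26, 59
Step 2: Enumerate all 2-bundle partitions and take the smaller bundle:
  Partition 1: {43} vs {26,59} -> bundles 43, 85; min = 43
  Partition 2: {26} vs {43,59} -> bundles 26, 102; min = 26
  Partition 3: {59} vs {43,26} -> bundles 59, 69; min = 59
Step 3: MMS = max(43, 26, 59) = 59

59


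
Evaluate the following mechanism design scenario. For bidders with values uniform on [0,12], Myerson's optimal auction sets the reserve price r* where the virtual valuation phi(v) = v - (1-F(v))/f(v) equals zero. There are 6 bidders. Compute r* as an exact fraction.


Step 1: For U[0,12], F(v) = v/12 and f(v) = 1/12
Step 2: phi(v) = v - (1 - v/12)/(1/12) = v - (12 - v) = 2v - 12
Step 3: Set phi(r*) = 0: 2r* - 12 = 0
Step 4: r* = 12/2 = 6 (the number of bidders n = 6 does not enter)

6


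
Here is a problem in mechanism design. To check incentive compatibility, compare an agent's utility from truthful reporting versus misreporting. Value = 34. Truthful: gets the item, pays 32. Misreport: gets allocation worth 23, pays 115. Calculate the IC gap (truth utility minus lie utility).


Step 1: U(truth) = value - payment = 34 - 32 = 2
Step 2: U(lie) = allocation - payment = 23 - 115 = -92
Step 3: IC gap = 2 - (-92) = 94

94


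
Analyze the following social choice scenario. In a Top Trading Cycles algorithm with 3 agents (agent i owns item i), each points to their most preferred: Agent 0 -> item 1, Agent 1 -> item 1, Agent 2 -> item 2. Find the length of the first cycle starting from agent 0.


Step 1: Trace the pointer graph from agent 0: 0 -> 1 -> 1
Step 2: A cycle is detected when we revisit agent 1
Step 3: The cycle is: 1 -> 1
Step 4: Cycle length = 1

1


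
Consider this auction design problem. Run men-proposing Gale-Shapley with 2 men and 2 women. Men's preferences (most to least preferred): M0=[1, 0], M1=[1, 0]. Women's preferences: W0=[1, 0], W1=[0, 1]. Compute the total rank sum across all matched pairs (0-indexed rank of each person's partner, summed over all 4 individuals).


Step 1: Run Gale-Shapley (men propose, women hold best offer):
  M0 proposes to W1; she accepts
  M1 proposes to W1; rejected
  M1 proposes to W0; she accepts
Step 2: Final matching: W0-M1, W1-M0
Step 3: 0-indexed ranks (man's rank of his match, then woman's): 1 + 0 + 0 + 0
Step 4: Total rank sum = 1

1


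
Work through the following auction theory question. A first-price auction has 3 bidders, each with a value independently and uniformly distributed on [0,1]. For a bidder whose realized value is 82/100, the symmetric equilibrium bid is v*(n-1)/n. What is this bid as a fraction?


Step 1: The symmetric BNE bidding function is b(v) = v * (n-1) / n
Step 2: Substitute v = 41/50 and n = 3
Step 3: b = 41/50 * 2/3
Step 4: b = 41/75

41/75
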